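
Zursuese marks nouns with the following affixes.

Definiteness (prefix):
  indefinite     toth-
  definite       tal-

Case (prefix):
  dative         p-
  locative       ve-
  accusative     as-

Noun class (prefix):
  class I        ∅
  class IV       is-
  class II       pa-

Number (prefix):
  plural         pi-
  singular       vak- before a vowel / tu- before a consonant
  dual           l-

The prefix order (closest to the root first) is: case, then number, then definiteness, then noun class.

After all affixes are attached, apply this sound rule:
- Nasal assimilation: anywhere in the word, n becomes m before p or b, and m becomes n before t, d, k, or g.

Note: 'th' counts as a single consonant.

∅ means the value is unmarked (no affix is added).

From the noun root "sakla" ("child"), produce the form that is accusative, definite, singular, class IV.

Attach case accusative as- → assakla.
Attach number singular vak- (before vowel 'a') → vakassakla.
Attach definiteness definite tal- → talvakassakla.
Attach noun class class IV is- → istalvakassakla.
Nasal assimilation: no change.

istalvakassakla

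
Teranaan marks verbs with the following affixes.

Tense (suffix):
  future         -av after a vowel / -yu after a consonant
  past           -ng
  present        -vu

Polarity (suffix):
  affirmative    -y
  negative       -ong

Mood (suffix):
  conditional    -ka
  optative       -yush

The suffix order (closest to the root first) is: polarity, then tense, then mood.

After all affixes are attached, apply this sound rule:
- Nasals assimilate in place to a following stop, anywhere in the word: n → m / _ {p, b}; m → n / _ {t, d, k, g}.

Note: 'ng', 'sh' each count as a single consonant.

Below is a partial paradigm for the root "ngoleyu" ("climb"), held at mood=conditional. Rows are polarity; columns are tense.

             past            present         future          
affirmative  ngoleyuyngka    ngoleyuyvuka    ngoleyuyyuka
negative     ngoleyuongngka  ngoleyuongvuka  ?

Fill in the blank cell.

Attach polarity negative -ong → ngoleyuong.
Attach tense future -yu (after consonant 'ng') → ngoleyuongyu.
Attach mood conditional -ka → ngoleyuongyuka.
Nasal assimilation: no change.

ngoleyuongyuka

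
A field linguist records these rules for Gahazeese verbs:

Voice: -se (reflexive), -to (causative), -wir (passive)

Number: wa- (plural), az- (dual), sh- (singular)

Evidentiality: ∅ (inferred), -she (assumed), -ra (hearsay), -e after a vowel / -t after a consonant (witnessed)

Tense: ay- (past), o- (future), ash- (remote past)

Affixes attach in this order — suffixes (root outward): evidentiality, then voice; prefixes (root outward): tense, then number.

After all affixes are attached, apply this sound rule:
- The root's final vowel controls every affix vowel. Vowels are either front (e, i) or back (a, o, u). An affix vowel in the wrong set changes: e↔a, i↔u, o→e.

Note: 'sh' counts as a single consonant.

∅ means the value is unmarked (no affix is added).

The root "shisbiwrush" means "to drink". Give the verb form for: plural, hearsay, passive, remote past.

waashshisbiwrushrawur

Attach evidentiality hearsay -ra → shisbiwrushra.
Attach voice passive -wir → shisbiwrushrawir.
Attach tense remote past ash- → ashshisbiwrushrawir.
Attach number plural wa- → waashshisbiwrushrawir.
Apply vowel harmony: waashshisbiwrushrawir → waashshisbiwrushrawur.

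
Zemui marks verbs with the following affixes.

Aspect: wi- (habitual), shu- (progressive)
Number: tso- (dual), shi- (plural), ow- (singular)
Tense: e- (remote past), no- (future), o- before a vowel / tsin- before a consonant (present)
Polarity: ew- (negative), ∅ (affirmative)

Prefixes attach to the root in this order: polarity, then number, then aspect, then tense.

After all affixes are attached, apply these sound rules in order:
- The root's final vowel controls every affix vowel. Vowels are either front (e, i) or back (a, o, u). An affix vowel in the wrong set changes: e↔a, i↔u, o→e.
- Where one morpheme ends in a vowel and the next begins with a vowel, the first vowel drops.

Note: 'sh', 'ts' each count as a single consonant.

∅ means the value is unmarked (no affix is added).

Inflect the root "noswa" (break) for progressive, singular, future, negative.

Attach polarity negative ew- → ewnoswa.
Attach number singular ow- → owewnoswa.
Attach aspect progressive shu- → shuowewnoswa.
Attach tense future no- → noshuowewnoswa.
Apply vowel harmony: noshuowewnoswa → noshuowawnoswa.
Apply vowel deletion: noshuowawnoswa → noshowawnoswa.

noshowawnoswa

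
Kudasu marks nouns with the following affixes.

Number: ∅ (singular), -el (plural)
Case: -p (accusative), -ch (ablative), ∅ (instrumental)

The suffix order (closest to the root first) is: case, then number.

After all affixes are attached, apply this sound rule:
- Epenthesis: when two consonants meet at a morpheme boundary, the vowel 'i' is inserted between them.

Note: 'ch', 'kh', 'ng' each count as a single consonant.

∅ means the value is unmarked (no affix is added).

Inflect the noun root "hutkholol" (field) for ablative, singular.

Attach case ablative -ch → hutkhololch.
number = singular: zero marking, form stays hutkhololch.
Apply epenthesis: hutkhololch → hutkhololich.

hutkhololich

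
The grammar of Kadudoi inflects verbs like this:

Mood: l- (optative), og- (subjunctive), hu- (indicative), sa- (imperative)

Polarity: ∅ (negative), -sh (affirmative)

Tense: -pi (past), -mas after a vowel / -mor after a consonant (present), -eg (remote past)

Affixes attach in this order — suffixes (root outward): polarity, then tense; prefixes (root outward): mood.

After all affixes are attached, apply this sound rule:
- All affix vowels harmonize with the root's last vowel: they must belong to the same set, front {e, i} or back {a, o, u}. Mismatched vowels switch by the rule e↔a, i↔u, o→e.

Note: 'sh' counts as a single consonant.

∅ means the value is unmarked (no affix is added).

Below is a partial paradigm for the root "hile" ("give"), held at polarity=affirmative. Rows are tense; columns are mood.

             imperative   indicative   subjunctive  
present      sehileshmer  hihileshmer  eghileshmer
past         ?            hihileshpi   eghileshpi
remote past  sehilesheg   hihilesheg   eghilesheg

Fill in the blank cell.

sehileshpi

Attach mood imperative sa- → sahile.
Attach polarity affirmative -sh → sahilesh.
Attach tense past -pi → sahileshpi.
Apply vowel harmony: sahileshpi → sehileshpi.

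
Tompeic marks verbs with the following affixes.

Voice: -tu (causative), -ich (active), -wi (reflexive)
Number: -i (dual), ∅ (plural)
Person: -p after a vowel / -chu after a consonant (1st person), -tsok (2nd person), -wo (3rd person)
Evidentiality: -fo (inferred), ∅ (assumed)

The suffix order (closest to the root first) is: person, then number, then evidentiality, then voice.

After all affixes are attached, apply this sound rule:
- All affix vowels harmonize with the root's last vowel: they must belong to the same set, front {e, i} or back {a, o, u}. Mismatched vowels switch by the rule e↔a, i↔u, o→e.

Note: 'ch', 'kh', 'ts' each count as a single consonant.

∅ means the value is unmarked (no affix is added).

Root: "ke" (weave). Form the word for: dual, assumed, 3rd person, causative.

Attach person 3rd person -wo → kewo.
Attach number dual -i → kewoi.
evidentiality = assumed: zero marking, form stays kewoi.
Attach voice causative -tu → kewoitu.
Apply vowel harmony: kewoitu → keweiti.

keweiti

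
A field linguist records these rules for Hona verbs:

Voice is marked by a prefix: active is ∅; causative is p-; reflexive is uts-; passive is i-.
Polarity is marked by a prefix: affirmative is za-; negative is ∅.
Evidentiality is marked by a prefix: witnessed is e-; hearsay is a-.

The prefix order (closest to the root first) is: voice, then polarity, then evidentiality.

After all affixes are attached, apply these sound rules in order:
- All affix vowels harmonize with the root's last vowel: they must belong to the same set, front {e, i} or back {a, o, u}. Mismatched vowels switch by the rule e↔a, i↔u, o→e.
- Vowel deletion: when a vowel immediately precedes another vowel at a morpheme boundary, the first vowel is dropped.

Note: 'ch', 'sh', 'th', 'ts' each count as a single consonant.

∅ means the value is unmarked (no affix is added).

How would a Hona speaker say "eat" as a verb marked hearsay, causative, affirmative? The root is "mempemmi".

ezepmempemmi

Attach voice causative p- → pmempemmi.
Attach polarity affirmative za- → zapmempemmi.
Attach evidentiality hearsay a- → azapmempemmi.
Apply vowel harmony: azapmempemmi → ezepmempemmi.
Vowel deletion: no change.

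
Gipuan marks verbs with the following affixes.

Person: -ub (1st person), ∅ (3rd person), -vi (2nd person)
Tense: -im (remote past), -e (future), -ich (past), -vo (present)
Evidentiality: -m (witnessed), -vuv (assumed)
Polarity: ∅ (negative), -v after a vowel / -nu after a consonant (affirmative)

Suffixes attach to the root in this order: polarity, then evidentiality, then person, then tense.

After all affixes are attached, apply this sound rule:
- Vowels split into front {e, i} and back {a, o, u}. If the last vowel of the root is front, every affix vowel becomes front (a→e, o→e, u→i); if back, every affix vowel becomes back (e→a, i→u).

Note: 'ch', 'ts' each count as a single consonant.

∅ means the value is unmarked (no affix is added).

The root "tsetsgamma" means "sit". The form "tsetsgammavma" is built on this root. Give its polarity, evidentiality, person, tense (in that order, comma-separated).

affirmative, witnessed, 3rd person, future

Segment: tsetsgamma-v-m-e.
polarity: -v/nu → affirmative.
evidentiality: -m → witnessed.
person: ∅ → 3rd person.
tense: -e → future.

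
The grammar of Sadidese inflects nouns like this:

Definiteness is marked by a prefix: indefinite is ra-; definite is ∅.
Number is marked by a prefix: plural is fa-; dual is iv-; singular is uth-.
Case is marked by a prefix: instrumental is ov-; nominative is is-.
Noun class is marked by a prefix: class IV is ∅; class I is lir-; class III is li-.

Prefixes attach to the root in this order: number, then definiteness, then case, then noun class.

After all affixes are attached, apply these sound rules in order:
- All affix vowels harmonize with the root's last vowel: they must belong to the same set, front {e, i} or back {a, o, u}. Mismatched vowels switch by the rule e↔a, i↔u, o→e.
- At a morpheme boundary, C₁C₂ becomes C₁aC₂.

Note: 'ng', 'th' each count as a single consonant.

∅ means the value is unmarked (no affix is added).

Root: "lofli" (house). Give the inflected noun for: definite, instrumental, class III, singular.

lievithalofli

Attach number singular uth- → uthlofli.
definiteness = definite: zero marking, form stays uthlofli.
Attach case instrumental ov- → ovuthlofli.
Attach noun class class III li- → liovuthlofli.
Apply vowel harmony: liovuthlofli → lievithlofli.
Apply epenthesis: lievithlofli → lievithalofli.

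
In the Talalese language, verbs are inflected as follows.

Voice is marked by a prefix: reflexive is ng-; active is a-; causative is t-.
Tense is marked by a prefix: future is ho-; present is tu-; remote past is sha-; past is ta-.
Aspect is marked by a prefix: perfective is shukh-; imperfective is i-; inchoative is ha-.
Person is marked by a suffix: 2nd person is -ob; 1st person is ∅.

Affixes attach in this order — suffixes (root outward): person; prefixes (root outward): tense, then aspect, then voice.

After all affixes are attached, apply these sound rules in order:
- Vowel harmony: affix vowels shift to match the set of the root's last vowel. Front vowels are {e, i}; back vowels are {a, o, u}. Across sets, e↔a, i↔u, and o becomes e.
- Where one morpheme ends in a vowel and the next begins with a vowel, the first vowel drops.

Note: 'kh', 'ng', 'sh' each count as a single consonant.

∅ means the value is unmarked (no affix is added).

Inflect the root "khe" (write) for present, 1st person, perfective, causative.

tshikhtikhe

Attach tense present tu- → tukhe.
person = 1st person: zero marking, form stays tukhe.
Attach aspect perfective shukh- → shukhtukhe.
Attach voice causative t- → tshukhtukhe.
Apply vowel harmony: tshukhtukhe → tshikhtikhe.
Vowel deletion: no change.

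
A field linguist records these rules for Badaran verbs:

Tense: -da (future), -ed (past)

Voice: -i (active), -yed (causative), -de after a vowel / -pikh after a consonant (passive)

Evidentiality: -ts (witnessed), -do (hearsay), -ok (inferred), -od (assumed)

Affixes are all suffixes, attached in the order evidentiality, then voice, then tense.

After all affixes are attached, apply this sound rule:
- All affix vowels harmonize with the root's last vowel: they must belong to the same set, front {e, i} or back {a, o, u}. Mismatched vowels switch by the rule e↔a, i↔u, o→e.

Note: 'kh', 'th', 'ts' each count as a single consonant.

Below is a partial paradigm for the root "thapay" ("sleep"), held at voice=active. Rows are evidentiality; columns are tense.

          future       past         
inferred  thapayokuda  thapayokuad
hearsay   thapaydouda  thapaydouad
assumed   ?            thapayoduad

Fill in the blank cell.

thapayoduda

Attach evidentiality assumed -od → thapayod.
Attach voice active -i → thapayodi.
Attach tense future -da → thapayodida.
Apply vowel harmony: thapayodida → thapayoduda.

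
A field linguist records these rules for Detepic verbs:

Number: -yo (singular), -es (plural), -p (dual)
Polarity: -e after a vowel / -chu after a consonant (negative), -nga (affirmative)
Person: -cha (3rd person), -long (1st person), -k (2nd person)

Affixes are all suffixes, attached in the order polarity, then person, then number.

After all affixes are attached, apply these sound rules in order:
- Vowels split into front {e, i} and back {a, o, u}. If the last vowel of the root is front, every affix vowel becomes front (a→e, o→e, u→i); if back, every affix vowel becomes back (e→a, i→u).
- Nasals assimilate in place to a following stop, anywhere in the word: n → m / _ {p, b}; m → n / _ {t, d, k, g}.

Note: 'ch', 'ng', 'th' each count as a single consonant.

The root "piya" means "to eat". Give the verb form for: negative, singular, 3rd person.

Attach polarity negative -e (after vowel 'a') → piyae.
Attach person 3rd person -cha → piyaecha.
Attach number singular -yo → piyaechayo.
Apply vowel harmony: piyaechayo → piyaachayo.
Nasal assimilation: no change.

piyaachayo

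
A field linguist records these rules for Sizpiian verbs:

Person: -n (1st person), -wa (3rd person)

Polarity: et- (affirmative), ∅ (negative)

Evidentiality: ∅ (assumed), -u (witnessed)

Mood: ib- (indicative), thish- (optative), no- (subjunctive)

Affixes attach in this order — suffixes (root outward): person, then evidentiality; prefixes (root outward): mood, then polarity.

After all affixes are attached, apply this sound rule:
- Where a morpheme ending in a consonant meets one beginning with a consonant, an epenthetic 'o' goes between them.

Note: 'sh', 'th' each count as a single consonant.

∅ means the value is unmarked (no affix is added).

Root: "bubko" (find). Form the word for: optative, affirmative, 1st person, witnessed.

etothishobubkonu

Attach mood optative thish- → thishbubko.
Attach polarity affirmative et- → etthishbubko.
Attach person 1st person -n → etthishbubkon.
Attach evidentiality witnessed -u → etthishbubkonu.
Apply epenthesis: etthishbubkonu → etothishobubkonu.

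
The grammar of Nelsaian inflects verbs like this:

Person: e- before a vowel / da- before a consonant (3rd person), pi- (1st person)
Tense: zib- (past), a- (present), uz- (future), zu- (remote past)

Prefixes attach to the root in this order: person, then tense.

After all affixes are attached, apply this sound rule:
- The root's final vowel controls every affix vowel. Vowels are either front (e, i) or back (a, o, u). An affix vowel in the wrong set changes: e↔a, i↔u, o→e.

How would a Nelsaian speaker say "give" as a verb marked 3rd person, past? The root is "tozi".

Attach person 3rd person da- (before consonant 't') → datozi.
Attach tense past zib- → zibdatozi.
Apply vowel harmony: zibdatozi → zibdetozi.

zibdetozi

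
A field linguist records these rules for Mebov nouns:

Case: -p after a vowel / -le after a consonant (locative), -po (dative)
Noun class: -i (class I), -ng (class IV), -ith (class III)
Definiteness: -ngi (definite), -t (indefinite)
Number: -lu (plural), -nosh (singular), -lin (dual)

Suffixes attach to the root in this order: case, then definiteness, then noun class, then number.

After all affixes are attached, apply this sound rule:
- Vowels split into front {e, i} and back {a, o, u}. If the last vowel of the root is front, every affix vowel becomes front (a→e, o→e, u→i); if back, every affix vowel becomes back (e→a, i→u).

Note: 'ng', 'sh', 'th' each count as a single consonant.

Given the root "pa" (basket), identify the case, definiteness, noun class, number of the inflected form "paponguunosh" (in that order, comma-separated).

dative, definite, class I, singular

Segment: pa-po-ngi-i-nosh.
case: -po → dative.
definiteness: -ngi → definite.
noun class: -i → class I.
number: -nosh → singular.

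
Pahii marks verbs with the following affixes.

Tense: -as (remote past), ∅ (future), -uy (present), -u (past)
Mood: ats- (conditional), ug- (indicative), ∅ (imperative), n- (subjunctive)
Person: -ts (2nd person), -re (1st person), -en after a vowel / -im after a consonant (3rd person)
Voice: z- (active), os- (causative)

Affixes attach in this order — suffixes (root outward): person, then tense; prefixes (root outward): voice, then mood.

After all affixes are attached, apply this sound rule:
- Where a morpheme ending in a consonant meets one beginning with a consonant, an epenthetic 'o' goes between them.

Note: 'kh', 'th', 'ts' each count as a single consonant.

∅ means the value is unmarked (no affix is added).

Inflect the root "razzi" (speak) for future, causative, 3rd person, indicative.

Attach voice causative os- → osrazzi.
Attach person 3rd person -en (after vowel 'i') → osrazzien.
tense = future: zero marking, form stays osrazzien.
Attach mood indicative ug- → ugosrazzien.
Apply epenthesis: ugosrazzien → ugosorazzien.

ugosorazzien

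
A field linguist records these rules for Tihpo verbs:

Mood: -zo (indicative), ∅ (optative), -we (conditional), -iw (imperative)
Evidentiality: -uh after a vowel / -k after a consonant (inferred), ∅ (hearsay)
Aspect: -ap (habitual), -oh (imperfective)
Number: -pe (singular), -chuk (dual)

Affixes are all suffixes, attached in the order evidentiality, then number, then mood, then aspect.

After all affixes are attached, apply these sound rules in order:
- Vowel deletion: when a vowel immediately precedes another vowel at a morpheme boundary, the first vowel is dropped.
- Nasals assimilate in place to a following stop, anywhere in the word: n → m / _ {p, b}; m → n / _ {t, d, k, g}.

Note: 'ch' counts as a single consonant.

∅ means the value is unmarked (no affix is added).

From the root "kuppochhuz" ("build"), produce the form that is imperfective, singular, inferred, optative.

Attach evidentiality inferred -k (after consonant 'z') → kuppochhuzk.
Attach number singular -pe → kuppochhuzkpe.
mood = optative: zero marking, form stays kuppochhuzkpe.
Attach aspect imperfective -oh → kuppochhuzkpeoh.
Apply vowel deletion: kuppochhuzkpeoh → kuppochhuzkpoh.
Nasal assimilation: no change.

kuppochhuzkpoh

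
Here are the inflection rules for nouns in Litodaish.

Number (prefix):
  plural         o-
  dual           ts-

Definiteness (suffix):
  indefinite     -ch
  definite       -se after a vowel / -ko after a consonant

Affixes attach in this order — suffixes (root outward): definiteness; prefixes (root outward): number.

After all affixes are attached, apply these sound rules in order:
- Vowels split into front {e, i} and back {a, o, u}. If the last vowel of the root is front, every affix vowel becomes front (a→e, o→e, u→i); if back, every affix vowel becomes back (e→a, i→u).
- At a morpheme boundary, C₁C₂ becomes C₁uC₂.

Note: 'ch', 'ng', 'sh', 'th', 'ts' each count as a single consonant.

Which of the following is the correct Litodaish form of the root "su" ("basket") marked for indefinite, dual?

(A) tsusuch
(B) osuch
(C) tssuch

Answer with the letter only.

A

Attach number dual ts- → tssu.
Attach definiteness indefinite -ch → tssuch.
Vowel harmony: no change.
Apply epenthesis: tssuch → tsusuch.
So the correct form is tsusuch, option (A).
(C) tssuch is wrong: it fails to apply the sound rule(s).
(B) osuch is wrong: it uses plural instead of dual for number.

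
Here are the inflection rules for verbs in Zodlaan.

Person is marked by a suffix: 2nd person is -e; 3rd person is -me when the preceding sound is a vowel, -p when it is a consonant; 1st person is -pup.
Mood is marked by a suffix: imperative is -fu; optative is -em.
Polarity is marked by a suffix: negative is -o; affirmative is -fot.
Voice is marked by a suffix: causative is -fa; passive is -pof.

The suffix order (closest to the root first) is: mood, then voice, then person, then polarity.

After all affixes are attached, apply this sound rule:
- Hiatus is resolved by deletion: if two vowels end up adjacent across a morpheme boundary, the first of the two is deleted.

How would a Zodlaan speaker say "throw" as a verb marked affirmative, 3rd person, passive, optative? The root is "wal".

Attach mood optative -em → walem.
Attach voice passive -pof → walempof.
Attach person 3rd person -p (after consonant 'f') → walempofp.
Attach polarity affirmative -fot → walempofpfot.
Vowel deletion: no change.

walempofpfot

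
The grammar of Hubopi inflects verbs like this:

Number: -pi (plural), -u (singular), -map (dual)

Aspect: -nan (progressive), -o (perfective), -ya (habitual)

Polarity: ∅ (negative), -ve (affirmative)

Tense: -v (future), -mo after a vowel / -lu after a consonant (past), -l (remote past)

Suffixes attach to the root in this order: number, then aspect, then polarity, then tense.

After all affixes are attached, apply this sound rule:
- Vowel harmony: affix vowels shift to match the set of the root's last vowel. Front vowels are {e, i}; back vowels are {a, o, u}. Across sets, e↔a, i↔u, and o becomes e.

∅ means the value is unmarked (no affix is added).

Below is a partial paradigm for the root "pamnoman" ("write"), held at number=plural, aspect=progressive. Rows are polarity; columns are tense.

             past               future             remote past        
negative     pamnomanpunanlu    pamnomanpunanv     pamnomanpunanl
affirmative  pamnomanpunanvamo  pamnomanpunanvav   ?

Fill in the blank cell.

Attach number plural -pi → pamnomanpi.
Attach aspect progressive -nan → pamnomanpinan.
Attach polarity affirmative -ve → pamnomanpinanve.
Attach tense remote past -l → pamnomanpinanvel.
Apply vowel harmony: pamnomanpinanvel → pamnomanpunanval.

pamnomanpunanval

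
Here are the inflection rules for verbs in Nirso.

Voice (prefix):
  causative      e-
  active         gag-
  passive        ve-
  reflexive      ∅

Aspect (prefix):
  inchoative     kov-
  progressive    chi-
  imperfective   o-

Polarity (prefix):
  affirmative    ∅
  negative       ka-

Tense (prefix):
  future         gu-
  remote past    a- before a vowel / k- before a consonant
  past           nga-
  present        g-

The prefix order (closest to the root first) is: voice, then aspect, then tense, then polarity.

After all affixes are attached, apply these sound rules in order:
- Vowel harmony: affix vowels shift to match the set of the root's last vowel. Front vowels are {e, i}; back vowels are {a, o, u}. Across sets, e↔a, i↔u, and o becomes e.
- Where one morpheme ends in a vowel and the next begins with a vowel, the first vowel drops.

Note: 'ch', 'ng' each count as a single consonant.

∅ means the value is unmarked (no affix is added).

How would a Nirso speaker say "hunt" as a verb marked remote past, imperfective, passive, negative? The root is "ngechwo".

Attach voice passive ve- → vengechwo.
Attach aspect imperfective o- → ovengechwo.
Attach tense remote past a- (before vowel 'o') → aovengechwo.
Attach polarity negative ka- → kaaovengechwo.
Apply vowel harmony: kaaovengechwo → kaaovangechwo.
Apply vowel deletion: kaaovangechwo → kovangechwo.

kovangechwo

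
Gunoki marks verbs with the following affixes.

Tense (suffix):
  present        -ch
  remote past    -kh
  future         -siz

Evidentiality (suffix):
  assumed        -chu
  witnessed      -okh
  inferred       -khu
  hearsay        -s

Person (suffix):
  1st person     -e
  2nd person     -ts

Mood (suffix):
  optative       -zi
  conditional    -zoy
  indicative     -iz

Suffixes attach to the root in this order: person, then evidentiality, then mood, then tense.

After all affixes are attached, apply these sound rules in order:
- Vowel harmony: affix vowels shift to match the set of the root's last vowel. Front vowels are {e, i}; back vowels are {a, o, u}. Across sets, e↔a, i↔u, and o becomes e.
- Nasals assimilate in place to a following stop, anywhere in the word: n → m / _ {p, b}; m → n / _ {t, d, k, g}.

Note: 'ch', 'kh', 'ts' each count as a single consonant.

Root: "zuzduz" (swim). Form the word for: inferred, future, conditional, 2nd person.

zuzduztskhuzoysuz

Attach person 2nd person -ts → zuzduzts.
Attach evidentiality inferred -khu → zuzduztskhu.
Attach mood conditional -zoy → zuzduztskhuzoy.
Attach tense future -siz → zuzduztskhuzoysiz.
Apply vowel harmony: zuzduztskhuzoysiz → zuzduztskhuzoysuz.
Nasal assimilation: no change.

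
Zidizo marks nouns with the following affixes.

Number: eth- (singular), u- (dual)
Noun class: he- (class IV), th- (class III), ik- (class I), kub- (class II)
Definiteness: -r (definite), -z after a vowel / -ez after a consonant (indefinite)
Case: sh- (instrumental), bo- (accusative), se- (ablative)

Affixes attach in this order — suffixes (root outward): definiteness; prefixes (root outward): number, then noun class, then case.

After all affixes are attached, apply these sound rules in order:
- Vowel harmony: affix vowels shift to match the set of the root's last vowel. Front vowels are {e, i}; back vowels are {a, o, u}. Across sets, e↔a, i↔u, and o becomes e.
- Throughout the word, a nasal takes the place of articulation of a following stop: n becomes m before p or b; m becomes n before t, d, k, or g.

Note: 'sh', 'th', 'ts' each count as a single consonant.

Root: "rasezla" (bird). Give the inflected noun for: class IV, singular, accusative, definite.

bohaathrasezlar

Attach number singular eth- → ethrasezla.
Attach definiteness definite -r → ethrasezlar.
Attach noun class class IV he- → heethrasezlar.
Attach case accusative bo- → boheethrasezlar.
Apply vowel harmony: boheethrasezlar → bohaathrasezlar.
Nasal assimilation: no change.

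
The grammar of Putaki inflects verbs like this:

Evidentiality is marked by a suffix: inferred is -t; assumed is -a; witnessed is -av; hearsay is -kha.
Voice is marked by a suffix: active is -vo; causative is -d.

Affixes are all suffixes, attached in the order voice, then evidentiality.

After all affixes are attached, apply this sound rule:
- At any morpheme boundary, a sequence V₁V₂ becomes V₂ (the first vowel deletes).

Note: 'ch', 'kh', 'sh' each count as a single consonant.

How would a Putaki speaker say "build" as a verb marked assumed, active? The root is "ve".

veva

Attach voice active -vo → vevo.
Attach evidentiality assumed -a → vevoa.
Apply vowel deletion: vevoa → veva.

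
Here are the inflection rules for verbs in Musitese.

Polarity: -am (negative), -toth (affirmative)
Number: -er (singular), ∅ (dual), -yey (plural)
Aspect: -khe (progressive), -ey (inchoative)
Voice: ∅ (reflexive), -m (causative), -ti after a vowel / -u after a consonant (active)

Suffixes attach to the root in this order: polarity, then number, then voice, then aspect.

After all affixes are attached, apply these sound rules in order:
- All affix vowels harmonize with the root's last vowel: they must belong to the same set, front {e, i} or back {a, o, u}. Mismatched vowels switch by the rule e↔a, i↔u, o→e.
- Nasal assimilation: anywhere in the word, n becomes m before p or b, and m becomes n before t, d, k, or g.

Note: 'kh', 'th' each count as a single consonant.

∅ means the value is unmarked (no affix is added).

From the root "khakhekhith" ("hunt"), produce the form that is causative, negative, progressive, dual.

Attach polarity negative -am → khakhekhitham.
number = dual: zero marking, form stays khakhekhitham.
Attach voice causative -m → khakhekhithamm.
Attach aspect progressive -khe → khakhekhithammkhe.
Apply vowel harmony: khakhekhithammkhe → khakhekhithemmkhe.
Nasal assimilation: no change.

khakhekhithemmkhe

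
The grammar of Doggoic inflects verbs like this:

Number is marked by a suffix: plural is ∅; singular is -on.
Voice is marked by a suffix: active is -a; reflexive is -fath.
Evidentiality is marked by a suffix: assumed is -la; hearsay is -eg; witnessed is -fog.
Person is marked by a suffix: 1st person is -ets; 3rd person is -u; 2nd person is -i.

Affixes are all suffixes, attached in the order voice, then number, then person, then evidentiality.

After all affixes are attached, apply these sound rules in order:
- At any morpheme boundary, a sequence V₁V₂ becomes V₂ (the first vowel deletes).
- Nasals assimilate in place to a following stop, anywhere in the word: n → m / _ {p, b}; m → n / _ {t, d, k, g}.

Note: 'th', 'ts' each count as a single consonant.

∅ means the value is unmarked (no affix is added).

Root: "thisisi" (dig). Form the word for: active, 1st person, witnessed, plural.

thisisetsfog

Attach voice active -a → thisisia.
number = plural: zero marking, form stays thisisia.
Attach person 1st person -ets → thisisiaets.
Attach evidentiality witnessed -fog → thisisiaetsfog.
Apply vowel deletion: thisisiaetsfog → thisisetsfog.
Nasal assimilation: no change.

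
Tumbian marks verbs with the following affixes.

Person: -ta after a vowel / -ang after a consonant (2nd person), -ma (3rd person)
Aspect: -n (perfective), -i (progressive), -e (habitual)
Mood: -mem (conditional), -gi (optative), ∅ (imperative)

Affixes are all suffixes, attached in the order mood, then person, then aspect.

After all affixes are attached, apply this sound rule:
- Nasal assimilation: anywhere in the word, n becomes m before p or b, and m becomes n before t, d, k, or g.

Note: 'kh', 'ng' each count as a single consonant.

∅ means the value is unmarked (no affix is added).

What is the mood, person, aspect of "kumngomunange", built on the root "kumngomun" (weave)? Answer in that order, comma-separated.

Segment: kumngomun-ang-e.
mood: ∅ → imperative.
person: -ta/ang → 2nd person.
aspect: -e → habitual.

imperative, 2nd person, habitual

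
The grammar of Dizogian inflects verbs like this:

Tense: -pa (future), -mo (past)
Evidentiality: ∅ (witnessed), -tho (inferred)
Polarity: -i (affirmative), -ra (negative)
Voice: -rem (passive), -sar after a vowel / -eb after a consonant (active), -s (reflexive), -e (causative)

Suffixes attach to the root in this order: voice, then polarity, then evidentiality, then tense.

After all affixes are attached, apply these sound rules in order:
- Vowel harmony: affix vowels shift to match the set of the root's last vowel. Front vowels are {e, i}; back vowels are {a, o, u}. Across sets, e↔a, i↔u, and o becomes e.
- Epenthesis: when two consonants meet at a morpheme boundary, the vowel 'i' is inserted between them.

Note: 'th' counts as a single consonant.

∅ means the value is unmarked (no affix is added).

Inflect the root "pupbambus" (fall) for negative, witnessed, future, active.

Attach voice active -eb (after consonant 's') → pupbambuseb.
Attach polarity negative -ra → pupbambusebra.
evidentiality = witnessed: zero marking, form stays pupbambusebra.
Attach tense future -pa → pupbambusebrapa.
Apply vowel harmony: pupbambusebrapa → pupbambusabrapa.
Apply epenthesis: pupbambusabrapa → pupbambusabirapa.

pupbambusabirapa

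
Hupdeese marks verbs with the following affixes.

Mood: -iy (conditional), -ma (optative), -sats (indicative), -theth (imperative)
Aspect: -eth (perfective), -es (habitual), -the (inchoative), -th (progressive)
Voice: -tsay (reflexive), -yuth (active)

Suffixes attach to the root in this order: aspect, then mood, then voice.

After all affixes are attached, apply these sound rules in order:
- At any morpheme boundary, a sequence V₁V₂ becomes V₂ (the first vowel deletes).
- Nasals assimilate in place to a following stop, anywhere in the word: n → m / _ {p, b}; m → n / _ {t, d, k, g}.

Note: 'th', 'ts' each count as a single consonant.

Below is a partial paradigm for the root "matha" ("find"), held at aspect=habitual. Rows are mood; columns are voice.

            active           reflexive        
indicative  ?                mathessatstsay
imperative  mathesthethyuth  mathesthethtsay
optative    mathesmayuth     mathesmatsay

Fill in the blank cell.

mathessatsyuth

Attach aspect habitual -es → mathaes.
Attach mood indicative -sats → mathaessats.
Attach voice active -yuth → mathaessatsyuth.
Apply vowel deletion: mathaessatsyuth → mathessatsyuth.
Nasal assimilation: no change.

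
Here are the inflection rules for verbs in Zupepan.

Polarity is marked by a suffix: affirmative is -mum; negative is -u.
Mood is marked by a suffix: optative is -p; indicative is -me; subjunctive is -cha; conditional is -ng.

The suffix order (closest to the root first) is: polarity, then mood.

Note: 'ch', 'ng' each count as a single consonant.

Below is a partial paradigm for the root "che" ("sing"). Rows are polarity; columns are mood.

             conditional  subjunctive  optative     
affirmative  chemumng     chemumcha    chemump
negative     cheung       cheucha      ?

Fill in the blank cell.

cheup

Attach polarity negative -u → cheu.
Attach mood optative -p → cheup.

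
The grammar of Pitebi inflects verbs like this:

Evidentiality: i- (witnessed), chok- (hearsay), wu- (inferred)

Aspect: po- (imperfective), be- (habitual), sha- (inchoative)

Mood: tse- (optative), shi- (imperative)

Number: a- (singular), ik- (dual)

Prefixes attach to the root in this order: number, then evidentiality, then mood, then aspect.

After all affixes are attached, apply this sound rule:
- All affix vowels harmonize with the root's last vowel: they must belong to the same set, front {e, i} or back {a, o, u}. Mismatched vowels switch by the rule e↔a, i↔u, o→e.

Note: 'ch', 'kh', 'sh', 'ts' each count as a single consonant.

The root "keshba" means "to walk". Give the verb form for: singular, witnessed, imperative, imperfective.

poshuuakeshba

Attach number singular a- → akeshba.
Attach evidentiality witnessed i- → iakeshba.
Attach mood imperative shi- → shiiakeshba.
Attach aspect imperfective po- → poshiiakeshba.
Apply vowel harmony: poshiiakeshba → poshuuakeshba.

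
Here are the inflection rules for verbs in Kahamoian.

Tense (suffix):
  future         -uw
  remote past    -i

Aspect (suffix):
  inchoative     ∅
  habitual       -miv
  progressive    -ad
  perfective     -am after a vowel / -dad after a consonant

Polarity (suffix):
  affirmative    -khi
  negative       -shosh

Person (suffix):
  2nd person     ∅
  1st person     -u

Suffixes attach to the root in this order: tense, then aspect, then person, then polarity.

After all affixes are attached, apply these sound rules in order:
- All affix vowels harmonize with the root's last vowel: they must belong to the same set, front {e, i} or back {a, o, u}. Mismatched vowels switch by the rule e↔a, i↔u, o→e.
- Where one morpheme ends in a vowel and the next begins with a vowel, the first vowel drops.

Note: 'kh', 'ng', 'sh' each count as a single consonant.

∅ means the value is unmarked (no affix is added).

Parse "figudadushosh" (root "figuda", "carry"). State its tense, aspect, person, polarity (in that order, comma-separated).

remote past, progressive, 1st person, negative

Segment: figuda-i-ad-u-shosh.
tense: -i → remote past.
aspect: -ad → progressive.
person: -u → 1st person.
polarity: -shosh → negative.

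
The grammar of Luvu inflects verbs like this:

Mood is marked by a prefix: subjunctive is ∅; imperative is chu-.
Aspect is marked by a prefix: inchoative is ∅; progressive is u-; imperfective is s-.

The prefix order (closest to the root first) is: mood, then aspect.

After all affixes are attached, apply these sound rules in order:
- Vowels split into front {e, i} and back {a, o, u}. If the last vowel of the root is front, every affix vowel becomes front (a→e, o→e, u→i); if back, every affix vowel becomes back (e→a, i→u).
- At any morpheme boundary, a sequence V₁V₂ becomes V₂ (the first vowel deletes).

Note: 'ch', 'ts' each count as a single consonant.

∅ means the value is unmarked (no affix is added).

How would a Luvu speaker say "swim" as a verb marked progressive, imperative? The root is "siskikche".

ichisiskikche

Attach mood imperative chu- → chusiskikche.
Attach aspect progressive u- → uchusiskikche.
Apply vowel harmony: uchusiskikche → ichisiskikche.
Vowel deletion: no change.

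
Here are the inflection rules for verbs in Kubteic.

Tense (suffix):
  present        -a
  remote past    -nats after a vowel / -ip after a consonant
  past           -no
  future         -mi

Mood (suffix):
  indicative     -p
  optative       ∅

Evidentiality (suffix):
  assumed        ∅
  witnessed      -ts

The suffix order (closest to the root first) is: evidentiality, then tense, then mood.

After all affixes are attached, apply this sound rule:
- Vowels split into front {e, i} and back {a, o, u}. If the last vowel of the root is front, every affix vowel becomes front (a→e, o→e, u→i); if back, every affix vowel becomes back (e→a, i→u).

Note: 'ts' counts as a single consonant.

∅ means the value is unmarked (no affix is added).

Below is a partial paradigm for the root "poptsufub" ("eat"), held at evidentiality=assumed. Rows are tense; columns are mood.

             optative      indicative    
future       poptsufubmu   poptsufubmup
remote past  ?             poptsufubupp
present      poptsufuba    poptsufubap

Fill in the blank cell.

poptsufubup

evidentiality = assumed: zero marking, form stays poptsufub.
Attach tense remote past -ip (after consonant 'b') → poptsufubip.
mood = optative: zero marking, form stays poptsufubip.
Apply vowel harmony: poptsufubip → poptsufubup.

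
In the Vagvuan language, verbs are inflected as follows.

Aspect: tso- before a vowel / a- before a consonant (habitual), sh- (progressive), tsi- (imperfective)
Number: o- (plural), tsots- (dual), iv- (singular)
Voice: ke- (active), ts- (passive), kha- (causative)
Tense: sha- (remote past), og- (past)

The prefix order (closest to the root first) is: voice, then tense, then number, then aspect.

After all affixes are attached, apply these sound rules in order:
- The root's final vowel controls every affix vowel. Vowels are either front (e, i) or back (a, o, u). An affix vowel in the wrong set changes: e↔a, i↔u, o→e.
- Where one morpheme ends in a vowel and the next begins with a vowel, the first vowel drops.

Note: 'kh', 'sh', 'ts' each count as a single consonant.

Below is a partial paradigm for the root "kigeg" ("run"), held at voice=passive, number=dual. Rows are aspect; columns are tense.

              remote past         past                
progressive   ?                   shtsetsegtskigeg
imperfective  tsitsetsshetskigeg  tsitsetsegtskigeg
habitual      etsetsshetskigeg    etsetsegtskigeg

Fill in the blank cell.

shtsetsshetskigeg

Attach voice passive ts- → tskigeg.
Attach tense remote past sha- → shatskigeg.
Attach number dual tsots- → tsotsshatskigeg.
Attach aspect progressive sh- → shtsotsshatskigeg.
Apply vowel harmony: shtsotsshatskigeg → shtsetsshetskigeg.
Vowel deletion: no change.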